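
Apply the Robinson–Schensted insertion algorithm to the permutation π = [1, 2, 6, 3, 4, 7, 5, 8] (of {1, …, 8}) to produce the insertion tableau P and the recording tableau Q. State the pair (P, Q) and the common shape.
P = [1, 2, 3, 4, 5, 8] / [6, 7];  Q = [1, 2, 3, 5, 6, 8] / [4, 7];  common shape = (6, 2)

Row-insert the values π_1, π_2, … into P one at a time, bumping the leftmost entry strictly greater than the inserted value down to the next row. The recording tableau Q records, in position (i, j), the step at which that cell was added to P.
  Insert 1 (step 1): P = [1];  Q = [1]
  Insert 2 (step 2): P = [1, 2];  Q = [1, 2]
  Insert 6 (step 3): P = [1, 2, 6];  Q = [1, 2, 3]
  Insert 3 (step 4): P = [1, 2, 3] / [6];  Q = [1, 2, 3] / [4]
  Insert 4 (step 5): P = [1, 2, 3, 4] / [6];  Q = [1, 2, 3, 5] / [4]
  Insert 7 (step 6): P = [1, 2, 3, 4, 7] / [6];  Q = [1, 2, 3, 5, 6] / [4]
  Insert 5 (step 7): P = [1, 2, 3, 4, 5] / [6, 7];  Q = [1, 2, 3, 5, 6] / [4, 7]
  Insert 8 (step 8): P = [1, 2, 3, 4, 5, 8] / [6, 7];  Q = [1, 2, 3, 5, 6, 8] / [4, 7]
Final shape: (6, 2).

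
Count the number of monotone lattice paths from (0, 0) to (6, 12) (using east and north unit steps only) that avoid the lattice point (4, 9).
Number of paths = 11414

Total paths from (0, 0) to (6, 12): C(18, 6) = 18564. Paths through (4, 9): (paths (0, 0) → (4, 9)) × (paths (4, 9) → (6, 12)) = C(13, 4) · C(5, 2) = 715 · 10 = 7150. Avoidance count = 18564 − 7150 = 11414.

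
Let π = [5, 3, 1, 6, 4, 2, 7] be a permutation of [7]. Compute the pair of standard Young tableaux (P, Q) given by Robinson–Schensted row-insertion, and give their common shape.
P = [1, 2, 7] / [3, 4] / [5, 6];  Q = [1, 4, 7] / [2, 5] / [3, 6];  common shape = (3, 2, 2)

Row-insert the values π_1, π_2, … into P one at a time, bumping the leftmost entry strictly greater than the inserted value down to the next row. The recording tableau Q records, in position (i, j), the step at which that cell was added to P.
  Insert 5 (step 1): P = [5];  Q = [1]
  Insert 3 (step 2): P = [3] / [5];  Q = [1] / [2]
  Insert 1 (step 3): P = [1] / [3] / [5];  Q = [1] / [2] / [3]
  Insert 6 (step 4): P = [1, 6] / [3] / [5];  Q = [1, 4] / [2] / [3]
  Insert 4 (step 5): P = [1, 4] / [3, 6] / [5];  Q = [1, 4] / [2, 5] / [3]
  Insert 2 (step 6): P = [1, 2] / [3, 4] / [5, 6];  Q = [1, 4] / [2, 5] / [3, 6]
  Insert 7 (step 7): P = [1, 2, 7] / [3, 4] / [5, 6];  Q = [1, 4, 7] / [2, 5] / [3, 6]
Final shape: (3, 2, 2).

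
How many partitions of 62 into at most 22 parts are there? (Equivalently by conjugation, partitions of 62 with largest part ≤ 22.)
p(62, parts ≤ 22) = 1123608

Use the recurrence p(n, m) = p(n, m−1) + p(n−m, m): either the largest part is < m (count p(n, m−1)) or the largest part is exactly m (remove one copy of m, count p(n−m, m)). With p(0, ·) = 1 this gives p(62, parts ≤ 22) = 1123608. (By conjugating Young diagrams, this also counts partitions of 62 into at most 22 parts.)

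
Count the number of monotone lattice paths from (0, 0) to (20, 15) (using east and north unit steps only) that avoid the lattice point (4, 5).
Number of paths = 2578664550

Total paths from (0, 0) to (20, 15): C(35, 20) = 3247943160. Paths through (4, 5): (paths (0, 0) → (4, 5)) × (paths (4, 5) → (20, 15)) = C(9, 4) · C(26, 16) = 126 · 5311735 = 669278610. Avoidance count = 3247943160 − 669278610 = 2578664550.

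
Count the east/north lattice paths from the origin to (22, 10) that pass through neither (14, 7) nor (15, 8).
Number of paths = 36046896

Inclusion–exclusion. Total paths: C(32, 22) = 64512240. Through P₁: C(21, 14)·C(11, 8) = 19186200. Through P₂: C(23, 15)·C(9, 7) = 17651304. Since P₁ is strictly southwest of P₂, a monotone path through both must visit P₁ then P₂; paths through both = C(21, 14)·C(2, 1)·C(9, 7) = 8372160. Avoid both = 64512240 − 19186200 − 17651304 + 8372160 = 36046896.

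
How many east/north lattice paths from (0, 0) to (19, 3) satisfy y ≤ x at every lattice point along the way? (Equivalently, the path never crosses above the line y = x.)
Number of paths = 1309

By the reflection principle (André's argument), the number of monotone paths to (19, 3) with n ≤ m that never go above y = x is C(22, 19) − C(22, 20) = 1540 − 231 = 1309.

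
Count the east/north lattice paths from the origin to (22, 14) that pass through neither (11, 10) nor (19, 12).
Number of paths = 2062356810

Inclusion–exclusion. Total paths: C(36, 22) = 3796297200. Through P₁: C(21, 11)·C(15, 11) = 481457340. Through P₂: C(31, 19)·C(5, 3) = 1411205250. Since P₁ is strictly southwest of P₂, a monotone path through both must visit P₁ then P₂; paths through both = C(21, 11)·C(10, 8)·C(5, 3) = 158722200. Avoid both = 3796297200 − 481457340 − 1411205250 + 158722200 = 2062356810.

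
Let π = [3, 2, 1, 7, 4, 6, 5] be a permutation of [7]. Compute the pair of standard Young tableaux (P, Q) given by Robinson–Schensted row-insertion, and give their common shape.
P = [1, 4, 5] / [2, 6] / [3, 7];  Q = [1, 4, 6] / [2, 5] / [3, 7];  common shape = (3, 2, 2)

Row-insert the values π_1, π_2, … into P one at a time, bumping the leftmost entry strictly greater than the inserted value down to the next row. The recording tableau Q records, in position (i, j), the step at which that cell was added to P.
  Insert 3 (step 1): P = [3];  Q = [1]
  Insert 2 (step 2): P = [2] / [3];  Q = [1] / [2]
  Insert 1 (step 3): P = [1] / [2] / [3];  Q = [1] / [2] / [3]
  Insert 7 (step 4): P = [1, 7] / [2] / [3];  Q = [1, 4] / [2] / [3]
  Insert 4 (step 5): P = [1, 4] / [2, 7] / [3];  Q = [1, 4] / [2, 5] / [3]
  Insert 6 (step 6): P = [1, 4, 6] / [2, 7] / [3];  Q = [1, 4, 6] / [2, 5] / [3]
  Insert 5 (step 7): P = [1, 4, 5] / [2, 6] / [3, 7];  Q = [1, 4, 6] / [2, 5] / [3, 7]
Final shape: (3, 2, 2).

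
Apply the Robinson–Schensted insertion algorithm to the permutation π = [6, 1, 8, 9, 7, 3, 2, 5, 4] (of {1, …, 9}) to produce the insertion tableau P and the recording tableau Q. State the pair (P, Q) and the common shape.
P = [1, 2, 4] / [3, 5, 9] / [6, 7] / [8];  Q = [1, 3, 4] / [2, 5, 8] / [6, 9] / [7];  common shape = (3, 3, 2, 1)

Row-insert the values π_1, π_2, … into P one at a time, bumping the leftmost entry strictly greater than the inserted value down to the next row. The recording tableau Q records, in position (i, j), the step at which that cell was added to P.
  Insert 6 (step 1): P = [6];  Q = [1]
  Insert 1 (step 2): P = [1] / [6];  Q = [1] / [2]
  Insert 8 (step 3): P = [1, 8] / [6];  Q = [1, 3] / [2]
  Insert 9 (step 4): P = [1, 8, 9] / [6];  Q = [1, 3, 4] / [2]
  Insert 7 (step 5): P = [1, 7, 9] / [6, 8];  Q = [1, 3, 4] / [2, 5]
  Insert 3 (step 6): P = [1, 3, 9] / [6, 7] / [8];  Q = [1, 3, 4] / [2, 5] / [6]
  Insert 2 (step 7): P = [1, 2, 9] / [3, 7] / [6] / [8];  Q = [1, 3, 4] / [2, 5] / [6] / [7]
  Insert 5 (step 8): P = [1, 2, 5] / [3, 7, 9] / [6] / [8];  Q = [1, 3, 4] / [2, 5, 8] / [6] / [7]
  Insert 4 (step 9): P = [1, 2, 4] / [3, 5, 9] / [6, 7] / [8];  Q = [1, 3, 4] / [2, 5, 8] / [6, 9] / [7]
Final shape: (3, 3, 2, 1).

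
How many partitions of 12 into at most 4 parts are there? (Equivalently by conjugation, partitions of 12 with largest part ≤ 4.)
p(12, parts ≤ 4) = 34

Partitions of 12 with all parts ≤ 4: 4+4+4, 4+4+3+1, 4+4+2+2, 4+4+2+1+1, 4+4+1+1+1+1, 4+3+3+2, 4+3+3+1+1, 4+3+2+2+1, 4+3+2+1+1+1, 4+3+1+1+1+1+1, 4+2+2+2+2, 4+2+2+2+1+1, 4+2+2+1+1+1+1, 4+2+1+1+1+1+1+1, 4+1+1+1+1+1+1+1+1, 3+3+3+3, 3+3+3+2+1, 3+3+3+1+1+1, 3+3+2+2+2, 3+3+2+2+1+1, 3+3+2+1+1+1+1, 3+3+1+1+1+1+1+1, 3+2+2+2+2+1, 3+2+2+2+1+1+1, 3+2+2+1+1+1+1+1, 3+2+1+1+1+1+1+1+1, 3+1+1+1+1+1+1+1+1+1, 2+2+2+2+2+2, 2+2+2+2+2+1+1, 2+2+2+2+1+1+1+1, … (34 total). Count = 34.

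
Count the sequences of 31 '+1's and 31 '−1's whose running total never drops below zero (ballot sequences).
C_31 = 14544636039226909

These ballot sequences are counted by the Catalan number C_n = (1/(n + 1)) · C(2n, n). For n = 31: C_31 = (1/32) · C(62, 31) = 465428353255261088/32 = 14544636039226909.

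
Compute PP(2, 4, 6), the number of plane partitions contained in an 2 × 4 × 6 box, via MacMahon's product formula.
PP(2, 4, 6) = 13860

Evaluate the triple product over i = 1..2, j = 1..4, k = 1..6. The factors are (2/1) · (3/2) · (4/3) · (5/4) · (6/5) · (7/6) · (3/2) · (4/3) · … (48 factors total). The numerators and denominators telescope so the product is an integer; carrying out the multiplication exactly gives PP(2, 4, 6) = 13860.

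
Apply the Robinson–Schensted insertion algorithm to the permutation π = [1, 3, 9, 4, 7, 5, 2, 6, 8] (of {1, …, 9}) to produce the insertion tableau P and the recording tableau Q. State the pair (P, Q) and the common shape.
P = [1, 2, 4, 5, 6, 8] / [3] / [7] / [9];  Q = [1, 2, 3, 5, 8, 9] / [4] / [6] / [7];  common shape = (6, 1, 1, 1)

Row-insert the values π_1, π_2, … into P one at a time, bumping the leftmost entry strictly greater than the inserted value down to the next row. The recording tableau Q records, in position (i, j), the step at which that cell was added to P.
  Insert 1 (step 1): P = [1];  Q = [1]
  Insert 3 (step 2): P = [1, 3];  Q = [1, 2]
  Insert 9 (step 3): P = [1, 3, 9];  Q = [1, 2, 3]
  Insert 4 (step 4): P = [1, 3, 4] / [9];  Q = [1, 2, 3] / [4]
  Insert 7 (step 5): P = [1, 3, 4, 7] / [9];  Q = [1, 2, 3, 5] / [4]
  Insert 5 (step 6): P = [1, 3, 4, 5] / [7] / [9];  Q = [1, 2, 3, 5] / [4] / [6]
  Insert 2 (step 7): P = [1, 2, 4, 5] / [3] / [7] / [9];  Q = [1, 2, 3, 5] / [4] / [6] / [7]
  Insert 6 (step 8): P = [1, 2, 4, 5, 6] / [3] / [7] / [9];  Q = [1, 2, 3, 5, 8] / [4] / [6] / [7]
  Insert 8 (step 9): P = [1, 2, 4, 5, 6, 8] / [3] / [7] / [9];  Q = [1, 2, 3, 5, 8, 9] / [4] / [6] / [7]
Final shape: (6, 1, 1, 1).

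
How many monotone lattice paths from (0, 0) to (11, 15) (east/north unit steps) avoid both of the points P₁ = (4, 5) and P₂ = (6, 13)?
Number of paths = 4825010

Inclusion–exclusion. Total paths: C(26, 11) = 7726160. Through P₁: C(9, 4)·C(17, 7) = 2450448. Through P₂: C(19, 6)·C(7, 5) = 569772. Since P₁ is strictly southwest of P₂, a monotone path through both must visit P₁ then P₂; paths through both = C(9, 4)·C(10, 2)·C(7, 5) = 119070. Avoid both = 7726160 − 2450448 − 569772 + 119070 = 4825010.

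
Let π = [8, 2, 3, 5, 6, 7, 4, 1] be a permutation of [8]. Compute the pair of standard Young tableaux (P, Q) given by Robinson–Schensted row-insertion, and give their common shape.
P = [1, 3, 4, 6, 7] / [2] / [5] / [8];  Q = [1, 3, 4, 5, 6] / [2] / [7] / [8];  common shape = (5, 1, 1, 1)

Row-insert the values π_1, π_2, … into P one at a time, bumping the leftmost entry strictly greater than the inserted value down to the next row. The recording tableau Q records, in position (i, j), the step at which that cell was added to P.
  Insert 8 (step 1): P = [8];  Q = [1]
  Insert 2 (step 2): P = [2] / [8];  Q = [1] / [2]
  Insert 3 (step 3): P = [2, 3] / [8];  Q = [1, 3] / [2]
  Insert 5 (step 4): P = [2, 3, 5] / [8];  Q = [1, 3, 4] / [2]
  Insert 6 (step 5): P = [2, 3, 5, 6] / [8];  Q = [1, 3, 4, 5] / [2]
  Insert 7 (step 6): P = [2, 3, 5, 6, 7] / [8];  Q = [1, 3, 4, 5, 6] / [2]
  Insert 4 (step 7): P = [2, 3, 4, 6, 7] / [5] / [8];  Q = [1, 3, 4, 5, 6] / [2] / [7]
  Insert 1 (step 8): P = [1, 3, 4, 6, 7] / [2] / [5] / [8];  Q = [1, 3, 4, 5, 6] / [2] / [7] / [8]
Final shape: (5, 1, 1, 1).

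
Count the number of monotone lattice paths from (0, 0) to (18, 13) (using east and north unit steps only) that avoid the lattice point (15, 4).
Number of paths = 205400355

Total paths from (0, 0) to (18, 13): C(31, 18) = 206253075. Paths through (15, 4): (paths (0, 0) → (15, 4)) × (paths (15, 4) → (18, 13)) = C(19, 15) · C(12, 3) = 3876 · 220 = 852720. Avoidance count = 206253075 − 852720 = 205400355.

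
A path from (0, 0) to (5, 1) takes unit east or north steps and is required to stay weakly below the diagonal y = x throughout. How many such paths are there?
Number of paths = 5

By the reflection principle (André's argument), the number of monotone paths to (5, 1) with n ≤ m that never go above y = x is C(6, 5) − C(6, 6) = 6 − 1 = 5.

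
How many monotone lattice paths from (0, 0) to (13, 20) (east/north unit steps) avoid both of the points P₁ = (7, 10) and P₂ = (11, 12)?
Number of paths = 369710746

Inclusion–exclusion. Total paths: C(33, 13) = 573166440. Through P₁: C(17, 7)·C(16, 6) = 155739584. Through P₂: C(23, 11)·C(10, 2) = 60843510. Since P₁ is strictly southwest of P₂, a monotone path through both must visit P₁ then P₂; paths through both = C(17, 7)·C(6, 4)·C(10, 2) = 13127400. Avoid both = 573166440 − 155739584 − 60843510 + 13127400 = 369710746.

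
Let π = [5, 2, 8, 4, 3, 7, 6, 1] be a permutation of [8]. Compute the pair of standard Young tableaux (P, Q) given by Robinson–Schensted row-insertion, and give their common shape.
P = [1, 3, 6] / [2, 7] / [4, 8] / [5];  Q = [1, 3, 6] / [2, 4] / [5, 7] / [8];  common shape = (3, 2, 2, 1)

Row-insert the values π_1, π_2, … into P one at a time, bumping the leftmost entry strictly greater than the inserted value down to the next row. The recording tableau Q records, in position (i, j), the step at which that cell was added to P.
  Insert 5 (step 1): P = [5];  Q = [1]
  Insert 2 (step 2): P = [2] / [5];  Q = [1] / [2]
  Insert 8 (step 3): P = [2, 8] / [5];  Q = [1, 3] / [2]
  Insert 4 (step 4): P = [2, 4] / [5, 8];  Q = [1, 3] / [2, 4]
  Insert 3 (step 5): P = [2, 3] / [4, 8] / [5];  Q = [1, 3] / [2, 4] / [5]
  Insert 7 (step 6): P = [2, 3, 7] / [4, 8] / [5];  Q = [1, 3, 6] / [2, 4] / [5]
  Insert 6 (step 7): P = [2, 3, 6] / [4, 7] / [5, 8];  Q = [1, 3, 6] / [2, 4] / [5, 7]
  Insert 1 (step 8): P = [1, 3, 6] / [2, 7] / [4, 8] / [5];  Q = [1, 3, 6] / [2, 4] / [5, 7] / [8]
Final shape: (3, 2, 2, 1).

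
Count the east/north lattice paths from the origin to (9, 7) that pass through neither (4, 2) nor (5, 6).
Number of paths = 5725

Inclusion–exclusion. Total paths: C(16, 9) = 11440. Through P₁: C(6, 4)·C(10, 5) = 3780. Through P₂: C(11, 5)·C(5, 4) = 2310. Since P₁ is strictly southwest of P₂, a monotone path through both must visit P₁ then P₂; paths through both = C(6, 4)·C(5, 1)·C(5, 4) = 375. Avoid both = 11440 − 3780 − 2310 + 375 = 5725.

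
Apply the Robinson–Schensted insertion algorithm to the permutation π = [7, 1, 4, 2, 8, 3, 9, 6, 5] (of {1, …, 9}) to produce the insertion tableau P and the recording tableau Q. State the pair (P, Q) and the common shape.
P = [1, 2, 3, 5] / [4, 6, 9] / [7, 8];  Q = [1, 3, 5, 7] / [2, 6, 8] / [4, 9];  common shape = (4, 3, 2)

Row-insert the values π_1, π_2, … into P one at a time, bumping the leftmost entry strictly greater than the inserted value down to the next row. The recording tableau Q records, in position (i, j), the step at which that cell was added to P.
  Insert 7 (step 1): P = [7];  Q = [1]
  Insert 1 (step 2): P = [1] / [7];  Q = [1] / [2]
  Insert 4 (step 3): P = [1, 4] / [7];  Q = [1, 3] / [2]
  Insert 2 (step 4): P = [1, 2] / [4] / [7];  Q = [1, 3] / [2] / [4]
  Insert 8 (step 5): P = [1, 2, 8] / [4] / [7];  Q = [1, 3, 5] / [2] / [4]
  Insert 3 (step 6): P = [1, 2, 3] / [4, 8] / [7];  Q = [1, 3, 5] / [2, 6] / [4]
  Insert 9 (step 7): P = [1, 2, 3, 9] / [4, 8] / [7];  Q = [1, 3, 5, 7] / [2, 6] / [4]
  Insert 6 (step 8): P = [1, 2, 3, 6] / [4, 8, 9] / [7];  Q = [1, 3, 5, 7] / [2, 6, 8] / [4]
  Insert 5 (step 9): P = [1, 2, 3, 5] / [4, 6, 9] / [7, 8];  Q = [1, 3, 5, 7] / [2, 6, 8] / [4, 9]
Final shape: (4, 3, 2).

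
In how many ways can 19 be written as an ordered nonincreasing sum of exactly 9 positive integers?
p(19, 9 parts) = 41

Partitions of n into exactly k parts are in bijection with partitions of n − k into at most k parts (subtract 1 from each part). So p(19, exactly 9) = p(10, parts ≤ 9). Computing via the recurrence p(m, j) = p(m, j−1) + p(m−j, j) gives 41.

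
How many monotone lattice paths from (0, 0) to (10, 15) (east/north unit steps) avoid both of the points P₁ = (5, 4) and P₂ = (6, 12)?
Number of paths = 2108342

Inclusion–exclusion. Total paths: C(25, 10) = 3268760. Through P₁: C(9, 5)·C(16, 5) = 550368. Through P₂: C(18, 6)·C(7, 4) = 649740. Since P₁ is strictly southwest of P₂, a monotone path through both must visit P₁ then P₂; paths through both = C(9, 5)·C(9, 1)·C(7, 4) = 39690. Avoid both = 3268760 − 550368 − 649740 + 39690 = 2108342.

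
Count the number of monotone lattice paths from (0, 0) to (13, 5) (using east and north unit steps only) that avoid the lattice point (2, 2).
Number of paths = 6384

Total paths from (0, 0) to (13, 5): C(18, 13) = 8568. Paths through (2, 2): (paths (0, 0) → (2, 2)) × (paths (2, 2) → (13, 5)) = C(4, 2) · C(14, 11) = 6 · 364 = 2184. Avoidance count = 8568 − 2184 = 6384.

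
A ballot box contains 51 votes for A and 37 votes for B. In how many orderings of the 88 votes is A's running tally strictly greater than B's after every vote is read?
Strict-lead orderings = 1382186719149403781731572

Total orderings of the 88 votes with 51 for A: C(88, 51) = 8688030806081966628027024. By the Bertrand ballot formula (Cycle Lemma / reflection principle), the number of orderings in which A is strictly ahead of B throughout is (p − q)/(p + q) · C(p + q, p) = (51 − 37)/(51 + 37) · 8688030806081966628027024 = 1382186719149403781731572.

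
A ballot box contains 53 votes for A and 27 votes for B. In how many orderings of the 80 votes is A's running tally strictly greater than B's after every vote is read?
Strict-lead orderings = 499693880292067717256

Total orderings of the 80 votes with 53 for A: C(80, 53) = 1537519631667900668480. By the Bertrand ballot formula (Cycle Lemma / reflection principle), the number of orderings in which A is strictly ahead of B throughout is (p − q)/(p + q) · C(p + q, p) = (53 − 27)/(53 + 27) · 1537519631667900668480 = 499693880292067717256.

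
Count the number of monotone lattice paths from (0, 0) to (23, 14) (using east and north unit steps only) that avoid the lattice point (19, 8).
Number of paths = 5640871050

Total paths from (0, 0) to (23, 14): C(37, 23) = 6107086800. Paths through (19, 8): (paths (0, 0) → (19, 8)) × (paths (19, 8) → (23, 14)) = C(27, 19) · C(10, 4) = 2220075 · 210 = 466215750. Avoidance count = 6107086800 − 466215750 = 5640871050.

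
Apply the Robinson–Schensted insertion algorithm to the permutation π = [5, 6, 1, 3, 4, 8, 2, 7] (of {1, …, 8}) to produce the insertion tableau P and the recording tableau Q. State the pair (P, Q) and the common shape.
P = [1, 2, 4, 7] / [3, 6, 8] / [5];  Q = [1, 2, 5, 6] / [3, 4, 8] / [7];  common shape = (4, 3, 1)

Row-insert the values π_1, π_2, … into P one at a time, bumping the leftmost entry strictly greater than the inserted value down to the next row. The recording tableau Q records, in position (i, j), the step at which that cell was added to P.
  Insert 5 (step 1): P = [5];  Q = [1]
  Insert 6 (step 2): P = [5, 6];  Q = [1, 2]
  Insert 1 (step 3): P = [1, 6] / [5];  Q = [1, 2] / [3]
  Insert 3 (step 4): P = [1, 3] / [5, 6];  Q = [1, 2] / [3, 4]
  Insert 4 (step 5): P = [1, 3, 4] / [5, 6];  Q = [1, 2, 5] / [3, 4]
  Insert 8 (step 6): P = [1, 3, 4, 8] / [5, 6];  Q = [1, 2, 5, 6] / [3, 4]
  Insert 2 (step 7): P = [1, 2, 4, 8] / [3, 6] / [5];  Q = [1, 2, 5, 6] / [3, 4] / [7]
  Insert 7 (step 8): P = [1, 2, 4, 7] / [3, 6, 8] / [5];  Q = [1, 2, 5, 6] / [3, 4, 8] / [7]
Final shape: (4, 3, 1).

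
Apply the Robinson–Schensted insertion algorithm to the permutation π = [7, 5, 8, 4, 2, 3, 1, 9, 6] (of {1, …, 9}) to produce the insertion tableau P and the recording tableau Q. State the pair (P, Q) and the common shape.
P = [1, 3, 6] / [2, 8, 9] / [4] / [5] / [7];  Q = [1, 3, 8] / [2, 6, 9] / [4] / [5] / [7];  common shape = (3, 3, 1, 1, 1)

Row-insert the values π_1, π_2, … into P one at a time, bumping the leftmost entry strictly greater than the inserted value down to the next row. The recording tableau Q records, in position (i, j), the step at which that cell was added to P.
  Insert 7 (step 1): P = [7];  Q = [1]
  Insert 5 (step 2): P = [5] / [7];  Q = [1] / [2]
  Insert 8 (step 3): P = [5, 8] / [7];  Q = [1, 3] / [2]
  Insert 4 (step 4): P = [4, 8] / [5] / [7];  Q = [1, 3] / [2] / [4]
  Insert 2 (step 5): P = [2, 8] / [4] / [5] / [7];  Q = [1, 3] / [2] / [4] / [5]
  Insert 3 (step 6): P = [2, 3] / [4, 8] / [5] / [7];  Q = [1, 3] / [2, 6] / [4] / [5]
  Insert 1 (step 7): P = [1, 3] / [2, 8] / [4] / [5] / [7];  Q = [1, 3] / [2, 6] / [4] / [5] / [7]
  Insert 9 (step 8): P = [1, 3, 9] / [2, 8] / [4] / [5] / [7];  Q = [1, 3, 8] / [2, 6] / [4] / [5] / [7]
  Insert 6 (step 9): P = [1, 3, 6] / [2, 8, 9] / [4] / [5] / [7];  Q = [1, 3, 8] / [2, 6, 9] / [4] / [5] / [7]
Final shape: (3, 3, 1, 1, 1).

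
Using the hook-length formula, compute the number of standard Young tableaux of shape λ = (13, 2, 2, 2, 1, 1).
# SYT of shape (13, 2, 2, 2, 1, 1) = 3292016

Hook-length formula: f^λ = n! / Π hook(c), product over all cells c of the Young diagram. For λ = (13, 2, 2, 2, 1, 1), n = 21 boxes. Hook lengths by row (left-to-right, top-to-bottom): [18, 15, 11, 10, 9, 8, 7, 6, 5, 4, 3, 2, 1]; [6, 3]; [5, 2]; [4, 1]; [2]; [1]. Product of hooks = 15519651840000. So f^λ = 21! / 15519651840000 = 51090942171709440000 / 15519651840000 = 3292016.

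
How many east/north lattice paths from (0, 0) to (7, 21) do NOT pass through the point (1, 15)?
Number of paths = 1169256

Total paths from (0, 0) to (7, 21): C(28, 7) = 1184040. Paths through (1, 15): (paths (0, 0) → (1, 15)) × (paths (1, 15) → (7, 21)) = C(16, 1) · C(12, 6) = 16 · 924 = 14784. Avoidance count = 1184040 − 14784 = 1169256.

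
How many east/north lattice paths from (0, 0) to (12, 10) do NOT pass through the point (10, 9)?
Number of paths = 369512

Total paths from (0, 0) to (12, 10): C(22, 12) = 646646. Paths through (10, 9): (paths (0, 0) → (10, 9)) × (paths (10, 9) → (12, 10)) = C(19, 10) · C(3, 2) = 92378 · 3 = 277134. Avoidance count = 646646 − 277134 = 369512.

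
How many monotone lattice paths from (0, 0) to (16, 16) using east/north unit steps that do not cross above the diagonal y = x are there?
C_16 = 35357670

These NE paths below the diagonal are counted by the Catalan number C_n = (1/(n + 1)) · C(2n, n). For n = 16: C_16 = (1/17) · C(32, 16) = 601080390/17 = 35357670.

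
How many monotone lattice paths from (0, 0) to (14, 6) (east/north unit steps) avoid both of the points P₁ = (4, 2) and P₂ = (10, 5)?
Number of paths = 15030

Inclusion–exclusion. Total paths: C(20, 14) = 38760. Through P₁: C(6, 4)·C(14, 10) = 15015. Through P₂: C(15, 10)·C(5, 4) = 15015. Since P₁ is strictly southwest of P₂, a monotone path through both must visit P₁ then P₂; paths through both = C(6, 4)·C(9, 6)·C(5, 4) = 6300. Avoid both = 38760 − 15015 − 15015 + 6300 = 15030.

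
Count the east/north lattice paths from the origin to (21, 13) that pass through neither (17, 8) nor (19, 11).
Number of paths = 528836010

Inclusion–exclusion. Total paths: C(34, 21) = 927983760. Through P₁: C(25, 17)·C(9, 4) = 136278450. Through P₂: C(30, 19)·C(4, 2) = 327763800. Since P₁ is strictly southwest of P₂, a monotone path through both must visit P₁ then P₂; paths through both = C(25, 17)·C(5, 2)·C(4, 2) = 64894500. Avoid both = 927983760 − 136278450 − 327763800 + 64894500 = 528836010.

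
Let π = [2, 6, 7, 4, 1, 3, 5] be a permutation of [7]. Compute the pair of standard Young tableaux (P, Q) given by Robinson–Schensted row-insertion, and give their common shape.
P = [1, 3, 5] / [2, 4, 7] / [6];  Q = [1, 2, 3] / [4, 6, 7] / [5];  common shape = (3, 3, 1)

Row-insert the values π_1, π_2, … into P one at a time, bumping the leftmost entry strictly greater than the inserted value down to the next row. The recording tableau Q records, in position (i, j), the step at which that cell was added to P.
  Insert 2 (step 1): P = [2];  Q = [1]
  Insert 6 (step 2): P = [2, 6];  Q = [1, 2]
  Insert 7 (step 3): P = [2, 6, 7];  Q = [1, 2, 3]
  Insert 4 (step 4): P = [2, 4, 7] / [6];  Q = [1, 2, 3] / [4]
  Insert 1 (step 5): P = [1, 4, 7] / [2] / [6];  Q = [1, 2, 3] / [4] / [5]
  Insert 3 (step 6): P = [1, 3, 7] / [2, 4] / [6];  Q = [1, 2, 3] / [4, 6] / [5]
  Insert 5 (step 7): P = [1, 3, 5] / [2, 4, 7] / [6];  Q = [1, 2, 3] / [4, 6, 7] / [5]
Final shape: (3, 3, 1).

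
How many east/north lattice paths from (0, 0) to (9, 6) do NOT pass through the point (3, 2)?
Number of paths = 2905

Total paths from (0, 0) to (9, 6): C(15, 9) = 5005. Paths through (3, 2): (paths (0, 0) → (3, 2)) × (paths (3, 2) → (9, 6)) = C(5, 3) · C(10, 6) = 10 · 210 = 2100. Avoidance count = 5005 − 2100 = 2905.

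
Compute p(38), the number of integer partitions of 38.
p(38) = 26015

Compute p(n) via the recurrence p(n, m) = p(n, m−1) + p(n−m, m), where p(n, m) counts partitions of n with all parts ≤ m and p(n) = p(n, n). The base cases are p(0, m) = 1 and p(n, 0) = 0 for n > 0. Filling the table yields p(38) = 26015. (Euler's pentagonal recurrence is an alternative.)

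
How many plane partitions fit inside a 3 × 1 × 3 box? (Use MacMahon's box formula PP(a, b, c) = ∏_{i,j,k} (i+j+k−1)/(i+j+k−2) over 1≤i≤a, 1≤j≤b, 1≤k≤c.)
PP(3, 1, 3) = 20

Evaluate the triple product over i = 1..3, j = 1..1, k = 1..3. The factors are (2/1) · (3/2) · (4/3) · (3/2) · (4/3) · (5/4) · (4/3) · (5/4) · … (9 factors total). The numerators and denominators telescope so the product is an integer; carrying out the multiplication exactly gives PP(3, 1, 3) = 20.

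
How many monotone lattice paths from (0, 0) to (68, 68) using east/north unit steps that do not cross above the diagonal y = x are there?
C_68 = 86218923998960285726185640663701108500

These NE paths below the diagonal are counted by the Catalan number C_n = (1/(n + 1)) · C(2n, n). For n = 68: C_68 = (1/69) · C(136, 68) = 5949105755928259715106809205795376486500/69 = 86218923998960285726185640663701108500.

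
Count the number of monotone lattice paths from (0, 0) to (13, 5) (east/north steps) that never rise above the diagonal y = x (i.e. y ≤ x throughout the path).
Number of paths = 5508

By the reflection principle (André's argument), the number of monotone paths to (13, 5) with n ≤ m that never go above y = x is C(18, 13) − C(18, 14) = 8568 − 3060 = 5508.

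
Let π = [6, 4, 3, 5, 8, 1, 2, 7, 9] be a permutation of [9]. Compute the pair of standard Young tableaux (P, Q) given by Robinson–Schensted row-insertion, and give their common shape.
P = [1, 2, 7, 9] / [3, 5, 8] / [4] / [6];  Q = [1, 4, 5, 9] / [2, 7, 8] / [3] / [6];  common shape = (4, 3, 1, 1)

Row-insert the values π_1, π_2, … into P one at a time, bumping the leftmost entry strictly greater than the inserted value down to the next row. The recording tableau Q records, in position (i, j), the step at which that cell was added to P.
  Insert 6 (step 1): P = [6];  Q = [1]
  Insert 4 (step 2): P = [4] / [6];  Q = [1] / [2]
  Insert 3 (step 3): P = [3] / [4] / [6];  Q = [1] / [2] / [3]
  Insert 5 (step 4): P = [3, 5] / [4] / [6];  Q = [1, 4] / [2] / [3]
  Insert 8 (step 5): P = [3, 5, 8] / [4] / [6];  Q = [1, 4, 5] / [2] / [3]
  Insert 1 (step 6): P = [1, 5, 8] / [3] / [4] / [6];  Q = [1, 4, 5] / [2] / [3] / [6]
  Insert 2 (step 7): P = [1, 2, 8] / [3, 5] / [4] / [6];  Q = [1, 4, 5] / [2, 7] / [3] / [6]
  Insert 7 (step 8): P = [1, 2, 7] / [3, 5, 8] / [4] / [6];  Q = [1, 4, 5] / [2, 7, 8] / [3] / [6]
  Insert 9 (step 9): P = [1, 2, 7, 9] / [3, 5, 8] / [4] / [6];  Q = [1, 4, 5, 9] / [2, 7, 8] / [3] / [6]
Final shape: (4, 3, 1, 1).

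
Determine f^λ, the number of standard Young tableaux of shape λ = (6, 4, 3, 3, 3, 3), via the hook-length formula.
# SYT of shape (6, 4, 3, 3, 3, 3) = 407386980

Hook-length formula: f^λ = n! / Π hook(c), product over all cells c of the Young diagram. For λ = (6, 4, 3, 3, 3, 3), n = 22 boxes. Hook lengths by row (left-to-right, top-to-bottom): [11, 10, 9, 4, 2, 1]; [8, 7, 6, 1]; [6, 5, 4]; [5, 4, 3]; [4, 3, 2]; [3, 2, 1]. Product of hooks = 2759049216000. So f^λ = 22! / 2759049216000 = 1124000727777607680000 / 2759049216000 = 407386980.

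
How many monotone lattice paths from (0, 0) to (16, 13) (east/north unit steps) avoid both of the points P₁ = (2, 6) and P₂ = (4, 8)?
Number of paths = 62584599

Inclusion–exclusion. Total paths: C(29, 16) = 67863915. Through P₁: C(8, 2)·C(21, 14) = 3255840. Through P₂: C(12, 4)·C(17, 12) = 3063060. Since P₁ is strictly southwest of P₂, a monotone path through both must visit P₁ then P₂; paths through both = C(8, 2)·C(4, 2)·C(17, 12) = 1039584. Avoid both = 67863915 − 3255840 − 3063060 + 1039584 = 62584599.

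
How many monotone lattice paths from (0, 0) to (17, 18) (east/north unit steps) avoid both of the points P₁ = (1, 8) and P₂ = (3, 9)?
Number of paths = 4332044365

Inclusion–exclusion. Total paths: C(35, 17) = 4537567650. Through P₁: C(9, 1)·C(26, 16) = 47805615. Through P₂: C(12, 3)·C(23, 14) = 179781800. Since P₁ is strictly southwest of P₂, a monotone path through both must visit P₁ then P₂; paths through both = C(9, 1)·C(3, 2)·C(23, 14) = 22064130. Avoid both = 4537567650 − 47805615 − 179781800 + 22064130 = 4332044365.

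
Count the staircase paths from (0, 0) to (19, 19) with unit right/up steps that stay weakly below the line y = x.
C_19 = 1767263190

These NE paths below the diagonal are counted by the Catalan number C_n = (1/(n + 1)) · C(2n, n). For n = 19: C_19 = (1/20) · C(38, 19) = 35345263800/20 = 1767263190.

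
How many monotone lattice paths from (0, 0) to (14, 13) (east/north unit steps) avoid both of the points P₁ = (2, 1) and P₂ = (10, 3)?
Number of paths = 11794681

Inclusion–exclusion. Total paths: C(27, 14) = 20058300. Through P₁: C(3, 2)·C(24, 12) = 8112468. Through P₂: C(13, 10)·C(14, 4) = 286286. Since P₁ is strictly southwest of P₂, a monotone path through both must visit P₁ then P₂; paths through both = C(3, 2)·C(10, 8)·C(14, 4) = 135135. Avoid both = 20058300 − 8112468 − 286286 + 135135 = 11794681.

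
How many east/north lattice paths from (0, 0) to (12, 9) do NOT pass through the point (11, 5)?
Number of paths = 272090

Total paths from (0, 0) to (12, 9): C(21, 12) = 293930. Paths through (11, 5): (paths (0, 0) → (11, 5)) × (paths (11, 5) → (12, 9)) = C(16, 11) · C(5, 1) = 4368 · 5 = 21840. Avoidance count = 293930 − 21840 = 272090.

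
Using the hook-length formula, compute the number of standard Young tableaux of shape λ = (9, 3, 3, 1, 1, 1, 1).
# SYT of shape (9, 3, 3, 1, 1, 1, 1) = 7759752

Hook-length formula: f^λ = n! / Π hook(c), product over all cells c of the Young diagram. For λ = (9, 3, 3, 1, 1, 1, 1), n = 19 boxes. Hook lengths by row (left-to-right, top-to-bottom): [15, 10, 9, 6, 5, 4, 3, 2, 1]; [8, 3, 2]; [7, 2, 1]; [4]; [3]; [2]; [1]. Product of hooks = 15676416000. So f^λ = 19! / 15676416000 = 121645100408832000 / 15676416000 = 7759752.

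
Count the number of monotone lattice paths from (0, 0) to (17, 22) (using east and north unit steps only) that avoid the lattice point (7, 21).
Number of paths = 51008093370

Total paths from (0, 0) to (17, 22): C(39, 17) = 51021117810. Paths through (7, 21): (paths (0, 0) → (7, 21)) × (paths (7, 21) → (17, 22)) = C(28, 7) · C(11, 10) = 1184040 · 11 = 13024440. Avoidance count = 51021117810 − 13024440 = 51008093370.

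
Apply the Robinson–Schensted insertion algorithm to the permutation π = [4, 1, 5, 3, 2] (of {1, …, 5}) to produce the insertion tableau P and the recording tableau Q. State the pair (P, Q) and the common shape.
P = [1, 2] / [3, 5] / [4];  Q = [1, 3] / [2, 4] / [5];  common shape = (2, 2, 1)

Row-insert the values π_1, π_2, … into P one at a time, bumping the leftmost entry strictly greater than the inserted value down to the next row. The recording tableau Q records, in position (i, j), the step at which that cell was added to P.
  Insert 4 (step 1): P = [4];  Q = [1]
  Insert 1 (step 2): P = [1] / [4];  Q = [1] / [2]
  Insert 5 (step 3): P = [1, 5] / [4];  Q = [1, 3] / [2]
  Insert 3 (step 4): P = [1, 3] / [4, 5];  Q = [1, 3] / [2, 4]
  Insert 2 (step 5): P = [1, 2] / [3, 5] / [4];  Q = [1, 3] / [2, 4] / [5]
Final shape: (2, 2, 1).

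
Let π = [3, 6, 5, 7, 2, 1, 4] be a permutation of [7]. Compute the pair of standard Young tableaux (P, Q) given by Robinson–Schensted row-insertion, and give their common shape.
P = [1, 4, 7] / [2, 5] / [3] / [6];  Q = [1, 2, 4] / [3, 7] / [5] / [6];  common shape = (3, 2, 1, 1)

Row-insert the values π_1, π_2, … into P one at a time, bumping the leftmost entry strictly greater than the inserted value down to the next row. The recording tableau Q records, in position (i, j), the step at which that cell was added to P.
  Insert 3 (step 1): P = [3];  Q = [1]
  Insert 6 (step 2): P = [3, 6];  Q = [1, 2]
  Insert 5 (step 3): P = [3, 5] / [6];  Q = [1, 2] / [3]
  Insert 7 (step 4): P = [3, 5, 7] / [6];  Q = [1, 2, 4] / [3]
  Insert 2 (step 5): P = [2, 5, 7] / [3] / [6];  Q = [1, 2, 4] / [3] / [5]
  Insert 1 (step 6): P = [1, 5, 7] / [2] / [3] / [6];  Q = [1, 2, 4] / [3] / [5] / [6]
  Insert 4 (step 7): P = [1, 4, 7] / [2, 5] / [3] / [6];  Q = [1, 2, 4] / [3, 7] / [5] / [6]
Final shape: (3, 2, 1, 1).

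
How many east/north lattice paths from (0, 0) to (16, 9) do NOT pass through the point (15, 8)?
Number of paths = 1062347

Total paths from (0, 0) to (16, 9): C(25, 16) = 2042975. Paths through (15, 8): (paths (0, 0) → (15, 8)) × (paths (15, 8) → (16, 9)) = C(23, 15) · C(2, 1) = 490314 · 2 = 980628. Avoidance count = 2042975 − 980628 = 1062347.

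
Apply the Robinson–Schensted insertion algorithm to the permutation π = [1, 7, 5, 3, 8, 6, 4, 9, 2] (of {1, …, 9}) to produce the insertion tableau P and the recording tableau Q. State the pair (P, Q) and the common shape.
P = [1, 2, 4, 9] / [3, 6] / [5, 8] / [7];  Q = [1, 2, 5, 8] / [3, 6] / [4, 7] / [9];  common shape = (4, 2, 2, 1)

Row-insert the values π_1, π_2, … into P one at a time, bumping the leftmost entry strictly greater than the inserted value down to the next row. The recording tableau Q records, in position (i, j), the step at which that cell was added to P.
  Insert 1 (step 1): P = [1];  Q = [1]
  Insert 7 (step 2): P = [1, 7];  Q = [1, 2]
  Insert 5 (step 3): P = [1, 5] / [7];  Q = [1, 2] / [3]
  Insert 3 (step 4): P = [1, 3] / [5] / [7];  Q = [1, 2] / [3] / [4]
  Insert 8 (step 5): P = [1, 3, 8] / [5] / [7];  Q = [1, 2, 5] / [3] / [4]
  Insert 6 (step 6): P = [1, 3, 6] / [5, 8] / [7];  Q = [1, 2, 5] / [3, 6] / [4]
  Insert 4 (step 7): P = [1, 3, 4] / [5, 6] / [7, 8];  Q = [1, 2, 5] / [3, 6] / [4, 7]
  Insert 9 (step 8): P = [1, 3, 4, 9] / [5, 6] / [7, 8];  Q = [1, 2, 5, 8] / [3, 6] / [4, 7]
  Insert 2 (step 9): P = [1, 2, 4, 9] / [3, 6] / [5, 8] / [7];  Q = [1, 2, 5, 8] / [3, 6] / [4, 7] / [9]
Final shape: (4, 2, 2, 1).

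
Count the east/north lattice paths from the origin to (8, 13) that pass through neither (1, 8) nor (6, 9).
Number of paths = 122097

Inclusion–exclusion. Total paths: C(21, 8) = 203490. Through P₁: C(9, 1)·C(12, 7) = 7128. Through P₂: C(15, 6)·C(6, 2) = 75075. Since P₁ is strictly southwest of P₂, a monotone path through both must visit P₁ then P₂; paths through both = C(9, 1)·C(6, 5)·C(6, 2) = 810. Avoid both = 203490 − 7128 − 75075 + 810 = 122097.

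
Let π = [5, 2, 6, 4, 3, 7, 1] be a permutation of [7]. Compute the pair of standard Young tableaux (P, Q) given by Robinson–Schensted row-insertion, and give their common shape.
P = [1, 3, 7] / [2, 6] / [4] / [5];  Q = [1, 3, 6] / [2, 4] / [5] / [7];  common shape = (3, 2, 1, 1)

Row-insert the values π_1, π_2, … into P one at a time, bumping the leftmost entry strictly greater than the inserted value down to the next row. The recording tableau Q records, in position (i, j), the step at which that cell was added to P.
  Insert 5 (step 1): P = [5];  Q = [1]
  Insert 2 (step 2): P = [2] / [5];  Q = [1] / [2]
  Insert 6 (step 3): P = [2, 6] / [5];  Q = [1, 3] / [2]
  Insert 4 (step 4): P = [2, 4] / [5, 6];  Q = [1, 3] / [2, 4]
  Insert 3 (step 5): P = [2, 3] / [4, 6] / [5];  Q = [1, 3] / [2, 4] / [5]
  Insert 7 (step 6): P = [2, 3, 7] / [4, 6] / [5];  Q = [1, 3, 6] / [2, 4] / [5]
  Insert 1 (step 7): P = [1, 3, 7] / [2, 6] / [4] / [5];  Q = [1, 3, 6] / [2, 4] / [5] / [7]
Final shape: (3, 2, 1, 1).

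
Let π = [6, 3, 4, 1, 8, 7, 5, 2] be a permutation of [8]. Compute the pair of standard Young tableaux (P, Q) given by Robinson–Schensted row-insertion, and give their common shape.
P = [1, 2, 5] / [3, 4] / [6, 7] / [8];  Q = [1, 3, 5] / [2, 6] / [4, 7] / [8];  common shape = (3, 2, 2, 1)

Row-insert the values π_1, π_2, … into P one at a time, bumping the leftmost entry strictly greater than the inserted value down to the next row. The recording tableau Q records, in position (i, j), the step at which that cell was added to P.
  Insert 6 (step 1): P = [6];  Q = [1]
  Insert 3 (step 2): P = [3] / [6];  Q = [1] / [2]
  Insert 4 (step 3): P = [3, 4] / [6];  Q = [1, 3] / [2]
  Insert 1 (step 4): P = [1, 4] / [3] / [6];  Q = [1, 3] / [2] / [4]
  Insert 8 (step 5): P = [1, 4, 8] / [3] / [6];  Q = [1, 3, 5] / [2] / [4]
  Insert 7 (step 6): P = [1, 4, 7] / [3, 8] / [6];  Q = [1, 3, 5] / [2, 6] / [4]
  Insert 5 (step 7): P = [1, 4, 5] / [3, 7] / [6, 8];  Q = [1, 3, 5] / [2, 6] / [4, 7]
  Insert 2 (step 8): P = [1, 2, 5] / [3, 4] / [6, 7] / [8];  Q = [1, 3, 5] / [2, 6] / [4, 7] / [8]
Final shape: (3, 2, 2, 1).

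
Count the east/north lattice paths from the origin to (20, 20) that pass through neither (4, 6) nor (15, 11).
Number of paths = 93676389310

Inclusion–exclusion. Total paths: C(40, 20) = 137846528820. Through P₁: C(10, 4)·C(30, 16) = 30538761750. Through P₂: C(26, 15)·C(14, 5) = 15467772320. Since P₁ is strictly southwest of P₂, a monotone path through both must visit P₁ then P₂; paths through both = C(10, 4)·C(16, 11)·C(14, 5) = 1836394560. Avoid both = 137846528820 − 30538761750 − 15467772320 + 1836394560 = 93676389310.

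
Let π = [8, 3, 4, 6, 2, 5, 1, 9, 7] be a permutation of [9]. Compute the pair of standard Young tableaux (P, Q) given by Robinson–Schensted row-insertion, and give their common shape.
P = [1, 4, 5, 7] / [2, 6, 9] / [3] / [8];  Q = [1, 3, 4, 8] / [2, 6, 9] / [5] / [7];  common shape = (4, 3, 1, 1)

Row-insert the values π_1, π_2, … into P one at a time, bumping the leftmost entry strictly greater than the inserted value down to the next row. The recording tableau Q records, in position (i, j), the step at which that cell was added to P.
  Insert 8 (step 1): P = [8];  Q = [1]
  Insert 3 (step 2): P = [3] / [8];  Q = [1] / [2]
  Insert 4 (step 3): P = [3, 4] / [8];  Q = [1, 3] / [2]
  Insert 6 (step 4): P = [3, 4, 6] / [8];  Q = [1, 3, 4] / [2]
  Insert 2 (step 5): P = [2, 4, 6] / [3] / [8];  Q = [1, 3, 4] / [2] / [5]
  Insert 5 (step 6): P = [2, 4, 5] / [3, 6] / [8];  Q = [1, 3, 4] / [2, 6] / [5]
  Insert 1 (step 7): P = [1, 4, 5] / [2, 6] / [3] / [8];  Q = [1, 3, 4] / [2, 6] / [5] / [7]
  Insert 9 (step 8): P = [1, 4, 5, 9] / [2, 6] / [3] / [8];  Q = [1, 3, 4, 8] / [2, 6] / [5] / [7]
  Insert 7 (step 9): P = [1, 4, 5, 7] / [2, 6, 9] / [3] / [8];  Q = [1, 3, 4, 8] / [2, 6, 9] / [5] / [7]
Final shape: (4, 3, 1, 1).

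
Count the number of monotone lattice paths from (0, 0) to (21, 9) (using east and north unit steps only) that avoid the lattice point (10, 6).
Number of paths = 11392238

Total paths from (0, 0) to (21, 9): C(30, 21) = 14307150. Paths through (10, 6): (paths (0, 0) → (10, 6)) × (paths (10, 6) → (21, 9)) = C(16, 10) · C(14, 11) = 8008 · 364 = 2914912. Avoidance count = 14307150 − 2914912 = 11392238.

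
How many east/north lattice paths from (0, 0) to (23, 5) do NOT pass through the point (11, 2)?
Number of paths = 62790

Total paths from (0, 0) to (23, 5): C(28, 23) = 98280. Paths through (11, 2): (paths (0, 0) → (11, 2)) × (paths (11, 2) → (23, 5)) = C(13, 11) · C(15, 12) = 78 · 455 = 35490. Avoidance count = 98280 − 35490 = 62790.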